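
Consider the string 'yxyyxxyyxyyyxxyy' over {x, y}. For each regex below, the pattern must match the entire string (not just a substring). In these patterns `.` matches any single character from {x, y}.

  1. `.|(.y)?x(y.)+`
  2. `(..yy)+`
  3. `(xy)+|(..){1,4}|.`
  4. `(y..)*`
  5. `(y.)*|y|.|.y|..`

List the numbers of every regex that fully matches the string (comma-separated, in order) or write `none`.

1 → no match
2 → match
3 → no match
4 → no match
5 → no match

2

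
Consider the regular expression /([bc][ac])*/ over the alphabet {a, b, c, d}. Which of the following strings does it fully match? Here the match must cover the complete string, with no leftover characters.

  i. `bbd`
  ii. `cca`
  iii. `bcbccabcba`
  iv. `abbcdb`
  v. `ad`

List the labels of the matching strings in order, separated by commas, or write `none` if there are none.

i → no match
ii → no match
iii → match
iv → no match
v → no match

iii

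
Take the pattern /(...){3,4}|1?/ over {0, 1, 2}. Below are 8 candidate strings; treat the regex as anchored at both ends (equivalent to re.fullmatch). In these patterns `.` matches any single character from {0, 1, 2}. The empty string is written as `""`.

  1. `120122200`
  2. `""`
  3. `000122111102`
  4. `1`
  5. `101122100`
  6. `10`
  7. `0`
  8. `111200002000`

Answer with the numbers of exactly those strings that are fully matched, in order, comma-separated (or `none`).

1, 2, 3, 4, 5, 8

1 → match
2 → match
3 → match
4 → match
5 → match
6 → no match
7 → no match
8 → match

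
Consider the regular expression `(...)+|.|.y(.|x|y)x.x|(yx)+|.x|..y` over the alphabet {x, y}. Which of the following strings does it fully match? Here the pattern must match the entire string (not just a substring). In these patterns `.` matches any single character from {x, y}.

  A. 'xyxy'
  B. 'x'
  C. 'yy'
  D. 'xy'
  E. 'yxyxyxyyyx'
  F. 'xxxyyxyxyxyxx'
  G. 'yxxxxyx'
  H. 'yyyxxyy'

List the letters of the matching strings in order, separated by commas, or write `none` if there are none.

B

A → no match
B → match
C → no match
D → no match
E → no match
F → no match
G → no match
H → no match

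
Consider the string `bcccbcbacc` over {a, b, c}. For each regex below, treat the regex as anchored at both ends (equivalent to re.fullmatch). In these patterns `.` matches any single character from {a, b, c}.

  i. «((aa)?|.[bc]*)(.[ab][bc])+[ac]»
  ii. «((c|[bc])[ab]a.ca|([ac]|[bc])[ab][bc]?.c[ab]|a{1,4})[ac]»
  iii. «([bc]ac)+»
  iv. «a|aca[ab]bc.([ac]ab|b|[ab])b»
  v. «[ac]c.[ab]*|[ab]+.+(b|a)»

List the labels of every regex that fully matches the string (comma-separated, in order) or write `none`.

i → match
ii → no match
iii → no match — must end with `ac`
iv → no match
v → no match

i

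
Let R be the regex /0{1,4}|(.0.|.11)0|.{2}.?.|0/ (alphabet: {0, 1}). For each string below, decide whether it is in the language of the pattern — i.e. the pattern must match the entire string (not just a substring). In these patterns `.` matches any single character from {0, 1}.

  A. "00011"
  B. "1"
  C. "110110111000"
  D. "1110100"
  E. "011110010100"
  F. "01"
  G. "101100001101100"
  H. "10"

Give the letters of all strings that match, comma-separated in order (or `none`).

A. "00011" → no match
B. "1" → no match
C. "110110111000" → no match
D. "1110100" → no match
E. "011110010100" → no match
F. "01" → no match
G → no match
H. "10" → no match

none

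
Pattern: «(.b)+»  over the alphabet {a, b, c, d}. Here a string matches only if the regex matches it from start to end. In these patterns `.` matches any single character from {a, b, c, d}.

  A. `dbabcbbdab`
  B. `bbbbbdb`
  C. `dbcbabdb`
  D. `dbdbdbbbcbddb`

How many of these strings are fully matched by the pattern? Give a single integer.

1

A. `dbabcbbdab` → no match
B. `bbbbbdb` → no match
C. `dbcbabdb` → match
D → no match
Total matched: 1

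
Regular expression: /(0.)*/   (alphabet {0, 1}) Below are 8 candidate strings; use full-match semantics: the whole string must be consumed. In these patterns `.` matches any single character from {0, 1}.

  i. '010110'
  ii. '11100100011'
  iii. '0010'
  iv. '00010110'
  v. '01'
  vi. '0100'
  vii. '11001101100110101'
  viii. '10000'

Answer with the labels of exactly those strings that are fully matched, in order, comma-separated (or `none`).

i → no match
ii → no match
iii → no match
iv → no match
v → match
vi → match
vii → no match
viii → no match

v, vi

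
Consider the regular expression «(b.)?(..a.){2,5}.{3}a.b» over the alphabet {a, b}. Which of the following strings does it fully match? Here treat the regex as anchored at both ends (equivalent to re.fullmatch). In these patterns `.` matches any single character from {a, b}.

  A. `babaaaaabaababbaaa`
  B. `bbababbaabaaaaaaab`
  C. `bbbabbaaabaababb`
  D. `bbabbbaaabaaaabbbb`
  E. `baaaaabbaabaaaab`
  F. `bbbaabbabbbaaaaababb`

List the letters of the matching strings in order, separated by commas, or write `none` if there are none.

A → no match — must end with `b`
B → no match
C → no match
D → no match
E → match
F → no match

E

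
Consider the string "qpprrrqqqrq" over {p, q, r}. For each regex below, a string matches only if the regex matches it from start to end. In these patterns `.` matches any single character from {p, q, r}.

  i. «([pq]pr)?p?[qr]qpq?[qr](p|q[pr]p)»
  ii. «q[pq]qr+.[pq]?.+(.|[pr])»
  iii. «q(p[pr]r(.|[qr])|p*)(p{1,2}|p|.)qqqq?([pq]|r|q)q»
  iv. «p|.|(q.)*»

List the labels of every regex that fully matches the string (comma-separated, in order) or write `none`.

iii

i → no match — must end with "p"
ii → no match
iii → match
iv → no match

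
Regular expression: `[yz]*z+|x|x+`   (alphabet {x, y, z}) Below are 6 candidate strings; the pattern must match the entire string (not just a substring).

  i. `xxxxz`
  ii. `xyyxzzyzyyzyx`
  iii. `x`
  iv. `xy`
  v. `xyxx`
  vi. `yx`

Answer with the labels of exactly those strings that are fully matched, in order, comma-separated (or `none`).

iii

i → no match
ii → no match
iii → match
iv → no match
v → no match
vi → no match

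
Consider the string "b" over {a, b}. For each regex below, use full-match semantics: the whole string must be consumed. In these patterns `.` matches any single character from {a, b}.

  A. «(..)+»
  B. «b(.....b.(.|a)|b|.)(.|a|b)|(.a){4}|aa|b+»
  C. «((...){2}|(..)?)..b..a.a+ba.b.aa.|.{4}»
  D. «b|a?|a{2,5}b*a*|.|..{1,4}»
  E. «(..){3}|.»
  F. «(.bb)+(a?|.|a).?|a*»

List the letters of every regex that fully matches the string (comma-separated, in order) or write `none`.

A → no match
B → match
C → no match
D → match
E → match
F → no match

B, D, E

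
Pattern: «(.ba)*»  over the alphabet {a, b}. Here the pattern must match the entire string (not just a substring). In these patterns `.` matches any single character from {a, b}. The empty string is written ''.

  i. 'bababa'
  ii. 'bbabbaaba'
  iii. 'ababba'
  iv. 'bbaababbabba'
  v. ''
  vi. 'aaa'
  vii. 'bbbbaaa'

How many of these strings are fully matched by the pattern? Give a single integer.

4

i → no match
ii → match
iii → match
iv → match
v → match
vi → no match
vii → no match
Total matched: 4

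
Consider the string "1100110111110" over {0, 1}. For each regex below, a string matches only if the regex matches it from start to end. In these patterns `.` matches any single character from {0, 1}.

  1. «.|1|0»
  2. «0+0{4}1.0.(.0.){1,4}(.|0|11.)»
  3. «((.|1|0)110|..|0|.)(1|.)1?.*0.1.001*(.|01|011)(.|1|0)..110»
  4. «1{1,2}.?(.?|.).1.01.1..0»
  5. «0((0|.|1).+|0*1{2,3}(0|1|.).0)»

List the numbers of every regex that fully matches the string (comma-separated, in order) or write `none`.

1 → no match
2 → no match — must start with "0"
3 → no match
4 → match
5 → no match — must start with "0"

4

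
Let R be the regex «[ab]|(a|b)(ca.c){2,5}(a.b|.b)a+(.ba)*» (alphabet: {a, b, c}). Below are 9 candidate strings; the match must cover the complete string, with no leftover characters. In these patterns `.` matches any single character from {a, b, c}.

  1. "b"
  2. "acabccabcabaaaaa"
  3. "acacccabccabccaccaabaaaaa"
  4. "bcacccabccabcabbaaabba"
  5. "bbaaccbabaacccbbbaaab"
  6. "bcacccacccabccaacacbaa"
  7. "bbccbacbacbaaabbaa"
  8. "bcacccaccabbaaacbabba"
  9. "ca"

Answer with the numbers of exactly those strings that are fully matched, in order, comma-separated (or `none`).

1 → match
2 → match
3 → match
4 → match
5 → no match
6 → match
7 → no match
8 → match
9 → no match

1, 2, 3, 4, 6, 8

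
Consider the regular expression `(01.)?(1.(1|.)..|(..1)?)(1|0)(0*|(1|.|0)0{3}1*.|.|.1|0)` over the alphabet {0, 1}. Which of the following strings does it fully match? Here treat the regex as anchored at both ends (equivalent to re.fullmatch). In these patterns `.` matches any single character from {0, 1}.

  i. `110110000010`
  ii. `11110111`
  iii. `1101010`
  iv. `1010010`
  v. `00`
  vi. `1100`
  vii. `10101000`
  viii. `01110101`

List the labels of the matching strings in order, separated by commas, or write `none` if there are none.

i → match
ii → match
iii → match
iv → match
v → match
vi → no match
vii → match
viii → match

i, ii, iii, iv, v, vii, viii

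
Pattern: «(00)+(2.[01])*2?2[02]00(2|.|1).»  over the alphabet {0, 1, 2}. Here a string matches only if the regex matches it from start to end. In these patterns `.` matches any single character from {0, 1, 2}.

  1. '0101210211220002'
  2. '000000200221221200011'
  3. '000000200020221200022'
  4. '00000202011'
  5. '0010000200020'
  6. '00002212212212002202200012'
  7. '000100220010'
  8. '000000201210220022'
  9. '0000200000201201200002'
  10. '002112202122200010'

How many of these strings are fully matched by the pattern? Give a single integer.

1 → no match — must start with '00'
2 → match
3 → no match
4 → no match
5 → no match
6 → match
7 → no match
8 → match
9 → no match
10 → no match
Total matched: 3

3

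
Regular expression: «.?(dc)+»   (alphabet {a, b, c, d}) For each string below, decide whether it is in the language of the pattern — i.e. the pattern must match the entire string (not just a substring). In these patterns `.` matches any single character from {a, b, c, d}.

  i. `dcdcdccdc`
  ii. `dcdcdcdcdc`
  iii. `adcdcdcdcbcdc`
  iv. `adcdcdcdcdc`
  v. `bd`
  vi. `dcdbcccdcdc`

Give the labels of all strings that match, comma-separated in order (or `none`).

ii, iv

i. `dcdcdccdc` → no match
ii. `dcdcdcdcdc` → match
iii → no match
iv. `adcdcdcdcdc` → match
v. `bd` → no match — must end with `dc`
vi. `dcdbcccdcdc` → no match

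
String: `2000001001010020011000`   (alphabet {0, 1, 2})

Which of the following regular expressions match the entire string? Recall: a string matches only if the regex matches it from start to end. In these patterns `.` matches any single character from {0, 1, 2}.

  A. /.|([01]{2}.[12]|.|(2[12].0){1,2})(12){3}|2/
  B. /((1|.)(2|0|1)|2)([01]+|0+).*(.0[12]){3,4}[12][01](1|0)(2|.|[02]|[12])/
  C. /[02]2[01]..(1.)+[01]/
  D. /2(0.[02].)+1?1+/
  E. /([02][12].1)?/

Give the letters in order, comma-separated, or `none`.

B

A → no match
B → match
C → no match
D → no match — must end with `1`
E → no match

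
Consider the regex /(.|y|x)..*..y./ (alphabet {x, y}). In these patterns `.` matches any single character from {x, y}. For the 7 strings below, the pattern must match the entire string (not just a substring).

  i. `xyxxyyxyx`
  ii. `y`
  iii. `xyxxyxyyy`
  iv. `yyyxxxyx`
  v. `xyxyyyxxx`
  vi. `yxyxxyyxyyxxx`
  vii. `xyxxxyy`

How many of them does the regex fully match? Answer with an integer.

i → match
ii → no match
iii → match
iv → match
v → no match
vi → no match
vii → match
Total matched: 4

4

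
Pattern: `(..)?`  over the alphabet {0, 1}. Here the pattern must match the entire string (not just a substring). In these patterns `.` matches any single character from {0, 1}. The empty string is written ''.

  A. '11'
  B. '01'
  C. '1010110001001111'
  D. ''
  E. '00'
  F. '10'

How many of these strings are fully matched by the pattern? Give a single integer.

A → match
B → match
C → no match
D → match
E → match
F → match
Total matched: 5

5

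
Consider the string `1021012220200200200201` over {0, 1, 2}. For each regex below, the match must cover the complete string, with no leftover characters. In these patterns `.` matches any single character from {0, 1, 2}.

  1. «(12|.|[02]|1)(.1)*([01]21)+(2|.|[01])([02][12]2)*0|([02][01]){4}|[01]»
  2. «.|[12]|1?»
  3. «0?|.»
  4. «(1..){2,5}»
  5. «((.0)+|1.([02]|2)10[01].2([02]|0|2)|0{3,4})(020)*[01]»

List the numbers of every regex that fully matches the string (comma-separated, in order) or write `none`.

1 → no match
2 → no match
3 → no match
4 → no match
5 → match

5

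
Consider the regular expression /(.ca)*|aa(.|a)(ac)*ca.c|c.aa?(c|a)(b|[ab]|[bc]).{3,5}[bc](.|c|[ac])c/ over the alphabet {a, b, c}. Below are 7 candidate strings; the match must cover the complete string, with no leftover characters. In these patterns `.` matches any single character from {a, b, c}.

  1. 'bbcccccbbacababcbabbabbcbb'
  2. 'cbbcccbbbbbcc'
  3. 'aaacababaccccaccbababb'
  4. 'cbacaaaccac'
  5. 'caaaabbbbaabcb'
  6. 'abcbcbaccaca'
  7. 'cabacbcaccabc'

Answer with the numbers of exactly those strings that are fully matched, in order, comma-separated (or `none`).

1 → no match
2 → no match
3 → no match
4 → match
5 → no match
6 → no match
7 → no match

4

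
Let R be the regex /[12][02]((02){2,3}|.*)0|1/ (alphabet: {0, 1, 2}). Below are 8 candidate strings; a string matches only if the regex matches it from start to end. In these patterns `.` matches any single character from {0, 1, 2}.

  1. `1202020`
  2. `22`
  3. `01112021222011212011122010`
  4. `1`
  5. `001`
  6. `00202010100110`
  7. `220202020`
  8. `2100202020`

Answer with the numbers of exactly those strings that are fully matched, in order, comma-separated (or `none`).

1. `1202020` → match
2. `22` → no match
3 → no match
4. `1` → match
5. `001` → no match
6 → no match
7. `220202020` → match
8. `2100202020` → no match

1, 4, 7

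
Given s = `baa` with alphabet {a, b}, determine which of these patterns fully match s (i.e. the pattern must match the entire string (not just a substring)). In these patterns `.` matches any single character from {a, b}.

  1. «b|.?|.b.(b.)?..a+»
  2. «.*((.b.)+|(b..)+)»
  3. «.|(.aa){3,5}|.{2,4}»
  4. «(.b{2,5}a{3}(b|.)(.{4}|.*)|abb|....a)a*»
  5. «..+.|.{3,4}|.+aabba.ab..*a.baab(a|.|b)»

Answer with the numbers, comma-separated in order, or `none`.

2, 3, 5

1 → no match
2 → match
3 → match
4 → no match
5 → match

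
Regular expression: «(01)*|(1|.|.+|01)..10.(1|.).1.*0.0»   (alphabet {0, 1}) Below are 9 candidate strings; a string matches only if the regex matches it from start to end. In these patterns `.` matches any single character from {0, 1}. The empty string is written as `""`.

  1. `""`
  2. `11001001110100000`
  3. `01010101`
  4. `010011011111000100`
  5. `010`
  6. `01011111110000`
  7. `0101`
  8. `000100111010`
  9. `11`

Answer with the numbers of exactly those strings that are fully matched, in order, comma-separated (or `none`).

1 → match
2 → match
3 → match
4 → no match
5 → no match
6 → no match
7 → match
8 → match
9 → no match

1, 2, 3, 7, 8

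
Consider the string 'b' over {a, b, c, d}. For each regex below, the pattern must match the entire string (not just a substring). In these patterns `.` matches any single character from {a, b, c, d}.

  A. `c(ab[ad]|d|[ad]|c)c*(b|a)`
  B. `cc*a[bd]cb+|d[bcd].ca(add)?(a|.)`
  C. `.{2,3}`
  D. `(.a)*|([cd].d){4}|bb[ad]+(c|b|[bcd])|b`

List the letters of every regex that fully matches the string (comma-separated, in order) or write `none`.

D

A → no match — must start with 'c'
B → no match
C → no match
D → match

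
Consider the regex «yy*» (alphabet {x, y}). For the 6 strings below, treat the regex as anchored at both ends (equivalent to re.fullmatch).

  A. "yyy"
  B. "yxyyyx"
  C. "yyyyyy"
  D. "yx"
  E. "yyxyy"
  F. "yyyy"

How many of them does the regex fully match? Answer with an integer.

A → match
B → no match
C → match
D → no match
E → no match
F → match
Total matched: 3

3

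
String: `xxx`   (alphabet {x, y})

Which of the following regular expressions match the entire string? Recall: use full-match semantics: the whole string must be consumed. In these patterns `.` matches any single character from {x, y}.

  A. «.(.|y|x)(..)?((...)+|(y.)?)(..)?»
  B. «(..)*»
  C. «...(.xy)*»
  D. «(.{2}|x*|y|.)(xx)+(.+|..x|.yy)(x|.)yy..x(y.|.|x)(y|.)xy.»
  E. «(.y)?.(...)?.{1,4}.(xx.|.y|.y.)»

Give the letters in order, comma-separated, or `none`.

A → no match
B → no match
C → match
D → no match
E → no match

C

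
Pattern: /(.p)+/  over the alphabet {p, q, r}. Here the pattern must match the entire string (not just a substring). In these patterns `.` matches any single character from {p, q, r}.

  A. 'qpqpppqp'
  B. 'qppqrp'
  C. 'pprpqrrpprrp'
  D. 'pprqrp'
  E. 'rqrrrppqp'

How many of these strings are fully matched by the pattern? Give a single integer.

A → match
B → no match
C → no match
D → no match
E → no match
Total matched: 1

1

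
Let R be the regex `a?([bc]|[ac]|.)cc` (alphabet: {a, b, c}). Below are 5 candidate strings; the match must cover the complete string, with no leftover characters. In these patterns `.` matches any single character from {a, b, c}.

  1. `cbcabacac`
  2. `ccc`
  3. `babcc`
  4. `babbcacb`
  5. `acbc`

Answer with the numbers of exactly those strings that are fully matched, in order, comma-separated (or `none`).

2

1. `cbcabacac` → no match — must end with `cc`
2. `ccc` → match
3. `babcc` → no match
4. `babbcacb` → no match — must end with `cc`
5. `acbc` → no match — must end with `cc`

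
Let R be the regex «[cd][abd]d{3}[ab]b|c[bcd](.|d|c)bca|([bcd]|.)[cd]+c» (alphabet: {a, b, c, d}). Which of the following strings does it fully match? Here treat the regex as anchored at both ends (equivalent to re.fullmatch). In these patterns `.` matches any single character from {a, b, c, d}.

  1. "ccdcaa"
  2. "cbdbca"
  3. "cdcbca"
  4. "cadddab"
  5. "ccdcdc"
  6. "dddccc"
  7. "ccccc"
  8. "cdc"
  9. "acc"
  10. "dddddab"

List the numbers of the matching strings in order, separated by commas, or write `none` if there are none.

1 → no match
2 → match
3 → match
4 → match
5 → match
6 → match
7 → match
8 → match
9 → match
10 → match

2, 3, 4, 5, 6, 7, 8, 9, 10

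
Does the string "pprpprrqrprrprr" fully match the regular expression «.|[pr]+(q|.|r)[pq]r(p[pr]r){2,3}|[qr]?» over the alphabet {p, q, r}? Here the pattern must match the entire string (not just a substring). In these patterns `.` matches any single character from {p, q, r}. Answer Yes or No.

Yes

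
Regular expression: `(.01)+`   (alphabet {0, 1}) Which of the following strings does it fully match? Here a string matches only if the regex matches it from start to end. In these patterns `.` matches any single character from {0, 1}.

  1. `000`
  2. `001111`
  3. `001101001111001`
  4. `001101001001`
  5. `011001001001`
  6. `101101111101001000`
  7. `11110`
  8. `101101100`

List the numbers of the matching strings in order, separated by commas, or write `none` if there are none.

4

1. `000` → no match — must end with `01`
2. `001111` → no match — must end with `01`
3 → no match
4. `001101001001` → match
5. `011001001001` → no match
6 → no match — must end with `01`
7. `11110` → no match — must end with `01`
8. `101101100` → no match — must end with `01`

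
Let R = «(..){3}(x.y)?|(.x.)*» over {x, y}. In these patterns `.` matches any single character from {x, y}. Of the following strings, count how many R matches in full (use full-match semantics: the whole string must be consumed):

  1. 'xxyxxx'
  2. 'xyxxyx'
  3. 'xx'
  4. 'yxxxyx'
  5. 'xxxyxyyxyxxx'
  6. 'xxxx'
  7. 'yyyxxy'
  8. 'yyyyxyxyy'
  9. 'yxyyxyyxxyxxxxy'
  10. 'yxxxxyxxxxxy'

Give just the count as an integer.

1 → match
2 → match
3 → no match
4 → match
5 → match
6 → no match
7 → match
8 → match
9 → match
10 → match
Total matched: 8

8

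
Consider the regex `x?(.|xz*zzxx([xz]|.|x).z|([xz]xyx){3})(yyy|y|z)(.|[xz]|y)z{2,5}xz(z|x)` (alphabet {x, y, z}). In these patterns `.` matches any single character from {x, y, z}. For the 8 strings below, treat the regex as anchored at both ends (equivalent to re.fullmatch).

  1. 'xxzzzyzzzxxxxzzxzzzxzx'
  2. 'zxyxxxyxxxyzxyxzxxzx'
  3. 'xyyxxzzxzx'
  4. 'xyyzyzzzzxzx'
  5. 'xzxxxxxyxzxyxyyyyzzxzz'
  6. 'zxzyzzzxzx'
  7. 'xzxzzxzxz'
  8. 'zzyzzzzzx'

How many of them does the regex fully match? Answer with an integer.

1 → no match
2 → no match
3 → no match
4 → no match
5 → no match
6 → no match
7 → no match
8 → no match
Total matched: 0

0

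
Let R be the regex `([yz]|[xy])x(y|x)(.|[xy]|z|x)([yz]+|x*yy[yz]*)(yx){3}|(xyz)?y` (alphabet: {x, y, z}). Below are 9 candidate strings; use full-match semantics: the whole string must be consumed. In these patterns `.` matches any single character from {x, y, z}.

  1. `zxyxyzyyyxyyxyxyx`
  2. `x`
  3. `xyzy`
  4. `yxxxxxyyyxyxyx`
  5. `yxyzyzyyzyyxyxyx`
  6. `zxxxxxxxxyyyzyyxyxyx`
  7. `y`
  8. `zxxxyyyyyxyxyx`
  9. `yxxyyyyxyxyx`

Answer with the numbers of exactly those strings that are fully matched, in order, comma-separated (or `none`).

1 → no match
2 → no match
3 → match
4 → match
5 → match
6 → match
7 → match
8 → match
9 → match

3, 4, 5, 6, 7, 8, 9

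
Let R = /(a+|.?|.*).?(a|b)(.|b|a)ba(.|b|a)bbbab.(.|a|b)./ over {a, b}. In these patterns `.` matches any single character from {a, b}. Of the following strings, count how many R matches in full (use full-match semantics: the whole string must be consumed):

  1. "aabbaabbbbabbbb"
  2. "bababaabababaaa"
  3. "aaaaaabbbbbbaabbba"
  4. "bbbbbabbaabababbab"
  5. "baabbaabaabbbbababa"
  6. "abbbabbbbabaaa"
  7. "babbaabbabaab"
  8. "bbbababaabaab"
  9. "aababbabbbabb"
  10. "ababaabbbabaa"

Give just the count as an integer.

1 → no match
2 → no match
3 → no match
4 → no match
5 → no match
6 → match
7 → no match
8 → no match
9 → no match
10 → no match
Total matched: 1

1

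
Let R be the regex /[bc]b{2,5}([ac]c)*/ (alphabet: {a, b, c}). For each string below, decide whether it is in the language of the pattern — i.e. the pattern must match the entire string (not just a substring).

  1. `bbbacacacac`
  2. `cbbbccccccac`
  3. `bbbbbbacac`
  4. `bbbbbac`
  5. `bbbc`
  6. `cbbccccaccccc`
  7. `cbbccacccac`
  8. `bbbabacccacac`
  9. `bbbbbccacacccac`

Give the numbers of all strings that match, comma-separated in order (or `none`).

1 → match
2 → match
3 → match
4 → match
5 → no match
6 → match
7 → match
8 → no match
9 → match

1, 2, 3, 4, 6, 7, 9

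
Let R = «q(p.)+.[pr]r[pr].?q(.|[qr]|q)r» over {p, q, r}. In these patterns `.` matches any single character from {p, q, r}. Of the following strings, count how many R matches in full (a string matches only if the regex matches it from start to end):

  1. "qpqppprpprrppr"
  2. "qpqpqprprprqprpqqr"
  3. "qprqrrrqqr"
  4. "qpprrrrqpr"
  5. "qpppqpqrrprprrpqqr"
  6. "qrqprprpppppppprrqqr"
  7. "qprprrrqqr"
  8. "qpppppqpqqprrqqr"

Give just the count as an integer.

1 → no match
2 → match
3 → match
4 → match
5 → no match
6 → no match — must start with "qp"
7 → match
8 → match
Total matched: 5

5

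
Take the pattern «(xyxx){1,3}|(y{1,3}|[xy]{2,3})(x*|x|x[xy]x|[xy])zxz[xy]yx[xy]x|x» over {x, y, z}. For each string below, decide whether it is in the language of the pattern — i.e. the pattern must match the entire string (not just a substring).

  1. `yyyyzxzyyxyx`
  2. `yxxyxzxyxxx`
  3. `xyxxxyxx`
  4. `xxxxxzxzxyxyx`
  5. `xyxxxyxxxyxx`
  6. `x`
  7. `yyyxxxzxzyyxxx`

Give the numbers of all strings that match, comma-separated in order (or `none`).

1, 3, 4, 5, 6, 7

1 → match
2 → no match
3 → match
4 → match
5 → match
6 → match
7 → match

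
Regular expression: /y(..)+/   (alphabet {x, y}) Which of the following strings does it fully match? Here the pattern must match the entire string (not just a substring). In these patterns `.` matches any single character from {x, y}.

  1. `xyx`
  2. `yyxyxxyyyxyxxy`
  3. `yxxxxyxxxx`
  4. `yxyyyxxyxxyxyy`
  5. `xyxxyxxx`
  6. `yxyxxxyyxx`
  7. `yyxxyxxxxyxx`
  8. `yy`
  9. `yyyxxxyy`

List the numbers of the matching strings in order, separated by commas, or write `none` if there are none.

none

1 → no match — must start with `y`
2 → no match
3 → no match
4 → no match
5 → no match — must start with `y`
6 → no match
7 → no match
8 → no match
9 → no match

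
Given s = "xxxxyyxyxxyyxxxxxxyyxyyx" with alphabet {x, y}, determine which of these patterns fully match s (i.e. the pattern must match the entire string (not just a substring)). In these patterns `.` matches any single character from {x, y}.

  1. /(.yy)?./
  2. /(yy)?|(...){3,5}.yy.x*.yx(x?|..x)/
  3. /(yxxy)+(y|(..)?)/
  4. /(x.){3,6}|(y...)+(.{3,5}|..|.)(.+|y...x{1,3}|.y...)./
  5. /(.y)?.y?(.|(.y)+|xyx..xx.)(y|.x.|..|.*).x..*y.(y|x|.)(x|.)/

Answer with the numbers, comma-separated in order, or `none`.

1 → no match
2 → match
3 → no match — must start with "yxxy"
4 → no match
5 → no match

2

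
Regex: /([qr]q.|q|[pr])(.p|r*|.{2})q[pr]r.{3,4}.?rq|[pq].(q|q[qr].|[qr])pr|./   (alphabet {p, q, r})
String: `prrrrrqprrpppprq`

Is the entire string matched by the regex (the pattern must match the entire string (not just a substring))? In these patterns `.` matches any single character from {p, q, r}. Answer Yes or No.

Yes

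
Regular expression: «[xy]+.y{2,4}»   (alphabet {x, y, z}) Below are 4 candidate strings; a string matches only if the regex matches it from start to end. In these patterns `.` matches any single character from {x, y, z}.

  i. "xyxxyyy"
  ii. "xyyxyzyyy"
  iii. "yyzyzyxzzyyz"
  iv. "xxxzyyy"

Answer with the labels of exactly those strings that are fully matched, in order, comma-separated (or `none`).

i → match
ii → match
iii → no match — must end with "y"
iv → match

i, ii, iv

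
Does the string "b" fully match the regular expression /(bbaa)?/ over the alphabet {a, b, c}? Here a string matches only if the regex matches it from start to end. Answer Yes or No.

No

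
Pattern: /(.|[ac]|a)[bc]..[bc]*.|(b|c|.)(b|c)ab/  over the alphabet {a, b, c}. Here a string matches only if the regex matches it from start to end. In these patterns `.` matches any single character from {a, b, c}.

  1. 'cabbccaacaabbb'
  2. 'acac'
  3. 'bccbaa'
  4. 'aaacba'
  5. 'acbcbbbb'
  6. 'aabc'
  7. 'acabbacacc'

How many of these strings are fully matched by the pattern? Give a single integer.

1

1 → no match
2 → no match
3 → no match
4 → no match
5 → match
6 → no match
7 → no match
Total matched: 1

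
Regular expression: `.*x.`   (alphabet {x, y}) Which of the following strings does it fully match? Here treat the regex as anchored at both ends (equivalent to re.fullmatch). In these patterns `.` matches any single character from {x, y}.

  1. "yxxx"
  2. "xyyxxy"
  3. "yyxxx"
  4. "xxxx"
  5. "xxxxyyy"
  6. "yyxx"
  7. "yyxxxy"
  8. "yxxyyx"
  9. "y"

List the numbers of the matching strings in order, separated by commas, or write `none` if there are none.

1 → match
2 → match
3 → match
4 → match
5 → no match
6 → match
7 → match
8 → no match
9 → no match

1, 2, 3, 4, 6, 7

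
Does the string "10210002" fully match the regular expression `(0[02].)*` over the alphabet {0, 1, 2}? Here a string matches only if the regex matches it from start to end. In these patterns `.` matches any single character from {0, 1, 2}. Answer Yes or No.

No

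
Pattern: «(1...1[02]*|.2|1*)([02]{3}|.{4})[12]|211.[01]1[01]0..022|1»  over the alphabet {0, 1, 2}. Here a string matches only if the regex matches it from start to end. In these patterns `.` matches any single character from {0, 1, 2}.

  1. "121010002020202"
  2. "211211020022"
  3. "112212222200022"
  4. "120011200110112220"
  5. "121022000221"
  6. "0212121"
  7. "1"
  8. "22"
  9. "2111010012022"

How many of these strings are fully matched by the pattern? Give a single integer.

5

1 → match
2. "211211020022" → no match
3 → match
4 → no match
5. "121022000221" → no match
6. "0212121" → match
7. "1" → match
8. "22" → no match
9 → match
Total matched: 5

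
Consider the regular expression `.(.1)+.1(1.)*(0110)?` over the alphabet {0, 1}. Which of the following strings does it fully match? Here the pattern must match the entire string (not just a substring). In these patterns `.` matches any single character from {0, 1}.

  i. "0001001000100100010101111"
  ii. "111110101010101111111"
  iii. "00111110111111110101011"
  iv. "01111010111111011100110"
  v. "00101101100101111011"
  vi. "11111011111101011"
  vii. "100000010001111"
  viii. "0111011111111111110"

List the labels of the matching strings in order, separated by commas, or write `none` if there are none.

ii, iii, iv, vi

i → no match
ii → match
iii → match
iv → match
v → no match
vi → match
vii → no match
viii → no match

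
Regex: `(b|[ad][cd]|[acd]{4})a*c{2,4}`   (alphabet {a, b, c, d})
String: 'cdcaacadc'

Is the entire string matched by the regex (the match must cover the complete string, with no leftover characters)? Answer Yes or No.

No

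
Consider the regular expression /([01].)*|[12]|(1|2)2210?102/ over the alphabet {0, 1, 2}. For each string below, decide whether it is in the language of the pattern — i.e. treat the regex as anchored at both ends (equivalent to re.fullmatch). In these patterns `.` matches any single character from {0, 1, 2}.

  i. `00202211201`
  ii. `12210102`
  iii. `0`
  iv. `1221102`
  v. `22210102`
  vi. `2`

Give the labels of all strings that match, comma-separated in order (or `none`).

i → no match
ii → match
iii → no match
iv → match
v → match
vi → match

ii, iv, v, vi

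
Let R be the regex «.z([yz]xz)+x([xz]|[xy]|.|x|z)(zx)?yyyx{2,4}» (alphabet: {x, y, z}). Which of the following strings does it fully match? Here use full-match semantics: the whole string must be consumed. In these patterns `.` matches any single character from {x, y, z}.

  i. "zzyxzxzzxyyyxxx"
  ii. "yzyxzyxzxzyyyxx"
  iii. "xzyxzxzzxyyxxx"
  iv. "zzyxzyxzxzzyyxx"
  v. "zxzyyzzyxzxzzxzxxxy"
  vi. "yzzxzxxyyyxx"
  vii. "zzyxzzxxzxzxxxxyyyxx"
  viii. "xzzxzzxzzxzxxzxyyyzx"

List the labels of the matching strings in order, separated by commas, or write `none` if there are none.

i → match
ii → match
iii → no match
iv → no match
v → no match — must end with "x"
vi → match
vii → no match
viii → no match

i, ii, vi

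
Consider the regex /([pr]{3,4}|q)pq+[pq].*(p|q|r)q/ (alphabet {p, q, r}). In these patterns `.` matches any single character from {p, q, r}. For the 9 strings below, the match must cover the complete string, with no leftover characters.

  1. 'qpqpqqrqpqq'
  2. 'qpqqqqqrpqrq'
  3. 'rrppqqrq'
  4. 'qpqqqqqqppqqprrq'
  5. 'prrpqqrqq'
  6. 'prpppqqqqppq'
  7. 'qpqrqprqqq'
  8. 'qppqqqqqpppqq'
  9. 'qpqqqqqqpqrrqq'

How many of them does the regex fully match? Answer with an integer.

7

1 → match
2 → match
3 → match
4 → match
5 → match
6 → match
7 → no match
8 → no match
9 → match
Total matched: 7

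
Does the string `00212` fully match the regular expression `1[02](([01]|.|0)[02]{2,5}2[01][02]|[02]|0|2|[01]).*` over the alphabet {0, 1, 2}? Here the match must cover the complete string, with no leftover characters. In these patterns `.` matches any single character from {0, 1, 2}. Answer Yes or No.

Every match must start with `1`, but `00212` does not.

No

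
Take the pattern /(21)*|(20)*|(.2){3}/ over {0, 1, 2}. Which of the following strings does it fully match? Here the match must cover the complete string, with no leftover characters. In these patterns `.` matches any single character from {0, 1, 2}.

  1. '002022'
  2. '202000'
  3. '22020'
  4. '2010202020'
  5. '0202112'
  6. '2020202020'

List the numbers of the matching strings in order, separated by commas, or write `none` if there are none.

1 → no match
2 → no match
3 → no match
4 → no match
5 → no match
6 → match

6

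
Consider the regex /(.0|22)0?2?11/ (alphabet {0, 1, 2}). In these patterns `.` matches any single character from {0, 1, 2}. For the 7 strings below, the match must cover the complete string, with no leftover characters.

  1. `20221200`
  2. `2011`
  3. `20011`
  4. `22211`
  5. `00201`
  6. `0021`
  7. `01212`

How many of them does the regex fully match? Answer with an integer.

3

1 → no match — must end with `11`
2 → match
3 → match
4 → match
5 → no match — must end with `11`
6 → no match — must end with `11`
7 → no match — must end with `11`
Total matched: 3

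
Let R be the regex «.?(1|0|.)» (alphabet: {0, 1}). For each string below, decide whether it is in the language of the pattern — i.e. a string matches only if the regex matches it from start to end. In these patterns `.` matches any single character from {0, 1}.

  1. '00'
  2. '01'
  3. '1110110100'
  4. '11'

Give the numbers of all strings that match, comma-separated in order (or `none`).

1, 2, 4

1 → match
2 → match
3 → no match
4 → match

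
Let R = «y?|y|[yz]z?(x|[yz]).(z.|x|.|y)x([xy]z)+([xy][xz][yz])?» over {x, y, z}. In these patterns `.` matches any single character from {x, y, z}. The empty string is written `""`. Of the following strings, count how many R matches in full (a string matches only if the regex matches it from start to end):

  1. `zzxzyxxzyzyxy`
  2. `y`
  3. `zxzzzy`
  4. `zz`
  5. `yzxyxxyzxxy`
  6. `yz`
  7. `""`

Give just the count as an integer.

1 → match
2 → match
3 → no match
4 → no match
5 → match
6 → no match
7 → match
Total matched: 4

4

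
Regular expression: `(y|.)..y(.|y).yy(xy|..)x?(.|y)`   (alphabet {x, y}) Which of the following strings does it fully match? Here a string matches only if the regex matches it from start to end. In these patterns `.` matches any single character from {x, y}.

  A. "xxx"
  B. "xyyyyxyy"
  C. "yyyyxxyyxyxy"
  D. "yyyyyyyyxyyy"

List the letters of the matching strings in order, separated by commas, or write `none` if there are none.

A → no match
B → no match
C → match
D → no match

C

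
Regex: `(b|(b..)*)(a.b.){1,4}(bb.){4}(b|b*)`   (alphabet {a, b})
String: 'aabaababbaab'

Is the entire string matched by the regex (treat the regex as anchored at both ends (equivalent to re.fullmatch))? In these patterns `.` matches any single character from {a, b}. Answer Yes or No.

No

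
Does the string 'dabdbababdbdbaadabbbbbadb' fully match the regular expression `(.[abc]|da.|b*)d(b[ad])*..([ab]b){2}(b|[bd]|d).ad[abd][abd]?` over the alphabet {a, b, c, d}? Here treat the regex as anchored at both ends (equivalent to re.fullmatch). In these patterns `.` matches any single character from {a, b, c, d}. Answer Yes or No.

Yes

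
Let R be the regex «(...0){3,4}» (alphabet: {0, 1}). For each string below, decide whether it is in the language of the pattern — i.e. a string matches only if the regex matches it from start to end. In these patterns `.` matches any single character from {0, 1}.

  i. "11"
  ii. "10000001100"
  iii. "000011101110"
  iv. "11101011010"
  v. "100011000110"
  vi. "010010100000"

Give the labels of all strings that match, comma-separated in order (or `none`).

i → no match — must end with "0"
ii → no match
iii → match
iv → no match
v → match
vi → match

iii, v, vi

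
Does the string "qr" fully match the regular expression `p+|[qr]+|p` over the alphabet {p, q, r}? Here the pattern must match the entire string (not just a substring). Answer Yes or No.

Yes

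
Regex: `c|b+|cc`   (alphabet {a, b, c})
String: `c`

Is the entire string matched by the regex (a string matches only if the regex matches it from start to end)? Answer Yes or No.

Yes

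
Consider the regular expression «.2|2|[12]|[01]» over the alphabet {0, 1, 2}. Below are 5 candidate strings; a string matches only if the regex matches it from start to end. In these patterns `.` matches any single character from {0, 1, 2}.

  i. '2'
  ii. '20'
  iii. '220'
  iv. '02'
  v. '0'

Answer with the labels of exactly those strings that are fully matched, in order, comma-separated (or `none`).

i → match
ii → no match
iii → no match
iv → match
v → match

i, iv, v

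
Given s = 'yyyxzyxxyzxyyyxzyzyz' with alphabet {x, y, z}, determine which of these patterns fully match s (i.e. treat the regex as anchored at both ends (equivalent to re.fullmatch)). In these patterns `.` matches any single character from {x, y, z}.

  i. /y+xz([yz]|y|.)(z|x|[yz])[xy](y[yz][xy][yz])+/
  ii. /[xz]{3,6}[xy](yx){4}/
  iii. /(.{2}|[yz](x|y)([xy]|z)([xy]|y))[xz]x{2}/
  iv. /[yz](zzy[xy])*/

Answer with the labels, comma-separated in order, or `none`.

i → match
ii → no match — must end with 'yx'
iii → no match — must end with 'x'
iv → no match

i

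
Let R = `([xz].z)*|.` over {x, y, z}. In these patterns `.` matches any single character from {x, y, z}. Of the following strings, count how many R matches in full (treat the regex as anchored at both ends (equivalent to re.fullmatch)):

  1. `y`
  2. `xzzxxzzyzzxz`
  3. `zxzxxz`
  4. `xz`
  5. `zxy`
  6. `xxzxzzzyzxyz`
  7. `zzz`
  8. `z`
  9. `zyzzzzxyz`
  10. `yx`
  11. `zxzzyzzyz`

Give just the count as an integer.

1 → match
2 → match
3 → match
4 → no match
5 → no match
6 → match
7 → match
8 → match
9 → match
10 → no match
11 → match
Total matched: 8

8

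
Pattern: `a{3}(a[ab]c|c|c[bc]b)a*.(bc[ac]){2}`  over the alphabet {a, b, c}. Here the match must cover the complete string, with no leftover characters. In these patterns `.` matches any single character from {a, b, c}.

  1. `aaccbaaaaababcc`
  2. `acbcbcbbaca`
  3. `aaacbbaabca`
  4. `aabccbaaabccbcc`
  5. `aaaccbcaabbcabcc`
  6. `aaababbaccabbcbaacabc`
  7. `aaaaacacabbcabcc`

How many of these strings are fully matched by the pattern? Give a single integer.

0

1 → no match
2 → no match
3 → no match
4 → no match
5 → no match
6 → no match
7 → no match
Total matched: 0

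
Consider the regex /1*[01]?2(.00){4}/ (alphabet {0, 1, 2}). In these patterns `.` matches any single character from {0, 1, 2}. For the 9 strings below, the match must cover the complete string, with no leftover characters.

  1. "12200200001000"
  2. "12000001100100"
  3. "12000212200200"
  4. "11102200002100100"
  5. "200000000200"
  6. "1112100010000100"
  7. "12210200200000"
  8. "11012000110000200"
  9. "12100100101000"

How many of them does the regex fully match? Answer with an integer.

1 → no match
2 → no match
3 → no match
4 → no match
5. "200000000200" → no match
6 → no match
7 → no match
8 → no match
9 → no match
Total matched: 0

0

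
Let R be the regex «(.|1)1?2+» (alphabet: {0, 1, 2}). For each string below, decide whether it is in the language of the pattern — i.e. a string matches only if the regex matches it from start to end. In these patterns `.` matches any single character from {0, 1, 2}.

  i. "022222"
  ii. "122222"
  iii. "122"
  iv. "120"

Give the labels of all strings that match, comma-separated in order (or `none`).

i, ii, iii

i. "022222" → match
ii. "122222" → match
iii. "122" → match
iv. "120" → no match — must end with "2"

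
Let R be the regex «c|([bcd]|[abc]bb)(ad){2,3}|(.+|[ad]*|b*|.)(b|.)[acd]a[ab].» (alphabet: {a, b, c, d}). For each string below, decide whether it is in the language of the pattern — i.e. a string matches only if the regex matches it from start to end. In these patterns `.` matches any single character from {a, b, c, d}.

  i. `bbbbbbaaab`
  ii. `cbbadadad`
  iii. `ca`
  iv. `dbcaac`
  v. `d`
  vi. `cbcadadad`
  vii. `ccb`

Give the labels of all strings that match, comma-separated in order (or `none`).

i. `bbbbbbaaab` → match
ii. `cbbadadad` → match
iii. `ca` → no match
iv. `dbcaac` → match
v. `d` → no match
vi. `cbcadadad` → no match
vii. `ccb` → no match

i, ii, iv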